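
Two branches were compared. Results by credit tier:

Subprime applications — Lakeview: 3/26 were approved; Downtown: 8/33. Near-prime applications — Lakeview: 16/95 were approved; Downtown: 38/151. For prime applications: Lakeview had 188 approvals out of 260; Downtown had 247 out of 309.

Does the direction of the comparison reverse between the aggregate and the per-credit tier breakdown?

No

Subprime: Lakeview 3/26 = 11.5%, Downtown 8/33 = 24.2% → Downtown
Near-prime: Lakeview 16/95 = 16.8%, Downtown 38/151 = 25.2% → Downtown
Prime: Lakeview 188/260 = 72.3%, Downtown 247/309 = 79.9% → Downtown
Overall: Lakeview 207/381 = 54.3%, Downtown 293/493 = 59.4% → Downtown
Downtown wins overall and in every credit group — no reversal.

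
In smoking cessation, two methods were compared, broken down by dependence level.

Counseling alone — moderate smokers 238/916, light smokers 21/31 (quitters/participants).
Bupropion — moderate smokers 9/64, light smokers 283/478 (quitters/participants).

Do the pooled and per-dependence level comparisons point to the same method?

Moderate smokers: counseling alone 238/916 = 26.0%, bupropion 9/64 = 14.1% → counseling alone
Light smokers: counseling alone 21/31 = 67.7%, bupropion 283/478 = 59.2% → counseling alone
Overall: counseling alone 259/947 = 27.3%, bupropion 292/542 = 53.9% → bupropion
Counseling alone wins each dependence group but bupropion wins overall — the comparison reverses. Counseling alone's participants skew toward moderate smokers, which has a lower base rate.

No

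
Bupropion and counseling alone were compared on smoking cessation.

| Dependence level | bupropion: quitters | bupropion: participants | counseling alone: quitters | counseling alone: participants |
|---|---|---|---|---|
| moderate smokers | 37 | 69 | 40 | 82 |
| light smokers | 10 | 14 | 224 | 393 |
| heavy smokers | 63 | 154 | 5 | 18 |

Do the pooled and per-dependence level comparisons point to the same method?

Moderate smokers: bupropion 37/69 = 53.6%, counseling alone 40/82 = 48.8% → bupropion
Light smokers: bupropion 10/14 = 71.4%, counseling alone 224/393 = 57.0% → bupropion
Heavy smokers: bupropion 63/154 = 40.9%, counseling alone 5/18 = 27.8% → bupropion
Overall: bupropion 110/237 = 46.4%, counseling alone 269/493 = 54.6% → counseling alone
Bupropion wins each dependence group but counseling alone wins overall — the comparison reverses. Bupropion's participants skew toward heavy smokers, which has a lower base rate.

No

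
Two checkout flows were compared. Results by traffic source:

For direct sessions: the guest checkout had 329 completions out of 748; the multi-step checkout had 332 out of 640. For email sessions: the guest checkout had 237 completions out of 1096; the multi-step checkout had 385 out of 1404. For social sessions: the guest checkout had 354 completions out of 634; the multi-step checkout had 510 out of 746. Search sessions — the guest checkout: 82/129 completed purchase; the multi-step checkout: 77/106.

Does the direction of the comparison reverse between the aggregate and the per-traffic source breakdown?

No

Direct: the guest checkout 329/748 = 44.0%, the multi-step checkout 332/640 = 51.9% → the multi-step checkout
Email: the guest checkout 237/1096 = 21.6%, the multi-step checkout 385/1404 = 27.4% → the multi-step checkout
Social: the guest checkout 354/634 = 55.8%, the multi-step checkout 510/746 = 68.4% → the multi-step checkout
Search: the guest checkout 82/129 = 63.6%, the multi-step checkout 77/106 = 72.6% → the multi-step checkout
Overall: the guest checkout 1002/2607 = 38.4%, the multi-step checkout 1304/2896 = 45.0% → the multi-step checkout
The multi-step checkout wins overall and in every traffic group — no reversal.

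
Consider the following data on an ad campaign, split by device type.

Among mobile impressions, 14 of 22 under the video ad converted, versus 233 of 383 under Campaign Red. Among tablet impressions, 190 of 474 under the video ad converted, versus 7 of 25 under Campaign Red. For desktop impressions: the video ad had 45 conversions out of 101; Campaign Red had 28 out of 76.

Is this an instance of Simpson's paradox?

Mobile: the video ad 14/22 = 63.6%, Campaign Red 233/383 = 60.8% → the video ad
Tablet: the video ad 190/474 = 40.1%, Campaign Red 7/25 = 28.0% → the video ad
Desktop: the video ad 45/101 = 44.6%, Campaign Red 28/76 = 36.8% → the video ad
Overall: the video ad 249/597 = 41.7%, Campaign Red 268/484 = 55.4% → Campaign Red
The video ad wins each device group but Campaign Red wins overall — the comparison reverses. The video ad's impressions skew toward tablet, which has a lower base rate.

Yes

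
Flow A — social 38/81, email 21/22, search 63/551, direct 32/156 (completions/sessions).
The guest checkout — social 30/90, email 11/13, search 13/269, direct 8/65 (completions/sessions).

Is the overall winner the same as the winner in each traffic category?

Yes

Social: Flow A 38/81 = 46.9%, the guest checkout 30/90 = 33.3% → Flow A
Email: Flow A 21/22 = 95.5%, the guest checkout 11/13 = 84.6% → Flow A
Search: Flow A 63/551 = 11.4%, the guest checkout 13/269 = 4.8% → Flow A
Direct: Flow A 32/156 = 20.5%, the guest checkout 8/65 = 12.3% → Flow A
Overall: Flow A 154/810 = 19.0%, the guest checkout 62/437 = 14.2% → Flow A
Flow A wins overall and in every traffic group — no reversal.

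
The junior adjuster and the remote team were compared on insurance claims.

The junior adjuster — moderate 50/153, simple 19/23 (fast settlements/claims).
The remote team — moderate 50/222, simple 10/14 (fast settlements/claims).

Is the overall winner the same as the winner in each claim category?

Yes

Moderate: the junior adjuster 50/153 = 32.7%, the remote team 50/222 = 22.5% → the junior adjuster
Simple: the junior adjuster 19/23 = 82.6%, the remote team 10/14 = 71.4% → the junior adjuster
Overall: the junior adjuster 69/176 = 39.2%, the remote team 60/236 = 25.4% → the junior adjuster
The junior adjuster wins overall and in every claim group — no reversal.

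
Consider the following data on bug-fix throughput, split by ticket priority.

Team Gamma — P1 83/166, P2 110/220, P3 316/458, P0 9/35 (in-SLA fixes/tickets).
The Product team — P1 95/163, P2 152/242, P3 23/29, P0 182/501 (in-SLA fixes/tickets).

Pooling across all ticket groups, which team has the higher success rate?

Team Gamma

P1: Team Gamma 83/166 = 50.0%, the Product team 95/163 = 58.3% → the Product team
P2: Team Gamma 110/220 = 50.0%, the Product team 152/242 = 62.8% → the Product team
P3: Team Gamma 316/458 = 69.0%, the Product team 23/29 = 79.3% → the Product team
P0: Team Gamma 9/35 = 25.7%, the Product team 182/501 = 36.3% → the Product team
Overall: Team Gamma 518/879 = 58.9%, the Product team 452/935 = 48.3% → Team Gamma
(The Product team wins every ticket group but Team Gamma wins overall — the Product team's tickets skew toward the low-rate P0 group.)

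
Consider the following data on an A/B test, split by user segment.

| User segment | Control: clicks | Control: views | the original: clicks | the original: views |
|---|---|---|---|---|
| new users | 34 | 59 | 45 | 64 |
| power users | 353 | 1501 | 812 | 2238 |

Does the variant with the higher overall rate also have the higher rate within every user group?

Yes

New users: Control 34/59 = 57.6%, the original 45/64 = 70.3% → the original
Power users: Control 353/1501 = 23.5%, the original 812/2238 = 36.3% → the original
Overall: Control 387/1560 = 24.8%, the original 857/2302 = 37.2% → the original
The original wins overall and in every user group — no reversal.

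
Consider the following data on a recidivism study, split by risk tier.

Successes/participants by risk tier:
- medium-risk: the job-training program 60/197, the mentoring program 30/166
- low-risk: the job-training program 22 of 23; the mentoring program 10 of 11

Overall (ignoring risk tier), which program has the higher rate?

Medium-risk: the job-training program 60/197 = 30.5%, the mentoring program 30/166 = 18.1% → the job-training program
Low-risk: the job-training program 22/23 = 95.7%, the mentoring program 10/11 = 90.9% → the job-training program
Overall: the job-training program 82/220 = 37.3%, the mentoring program 40/177 = 22.6% → the job-training program

the job-training program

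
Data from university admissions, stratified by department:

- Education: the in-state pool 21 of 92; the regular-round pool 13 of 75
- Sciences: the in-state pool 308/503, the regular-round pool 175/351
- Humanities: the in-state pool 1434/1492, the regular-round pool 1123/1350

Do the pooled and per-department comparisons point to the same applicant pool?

Yes

Education: the in-state pool 21/92 = 22.8%, the regular-round pool 13/75 = 17.3% → the in-state pool
Sciences: the in-state pool 308/503 = 61.2%, the regular-round pool 175/351 = 49.9% → the in-state pool
Humanities: the in-state pool 1434/1492 = 96.1%, the regular-round pool 1123/1350 = 83.2% → the in-state pool
Overall: the in-state pool 1763/2087 = 84.5%, the regular-round pool 1311/1776 = 73.8% → the in-state pool
The in-state pool wins overall and in every department group — no reversal.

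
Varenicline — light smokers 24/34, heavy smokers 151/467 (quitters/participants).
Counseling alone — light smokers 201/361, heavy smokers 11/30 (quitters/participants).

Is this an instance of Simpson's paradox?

No

Light smokers: varenicline 24/34 = 70.6%, counseling alone 201/361 = 55.7% → varenicline
Heavy smokers: varenicline 151/467 = 32.3%, counseling alone 11/30 = 36.7% → counseling alone
Overall: varenicline 175/501 = 34.9%, counseling alone 212/391 = 54.2% → counseling alone
Neither sweeps: varenicline wins 1 of 2 groups, counseling alone wins 1. Counseling alone wins overall but not every group — no Simpson reversal.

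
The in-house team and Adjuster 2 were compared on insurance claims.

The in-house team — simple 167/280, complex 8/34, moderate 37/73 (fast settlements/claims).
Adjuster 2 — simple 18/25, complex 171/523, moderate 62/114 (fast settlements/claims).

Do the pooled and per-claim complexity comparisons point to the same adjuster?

No

Simple: the in-house team 167/280 = 59.6%, Adjuster 2 18/25 = 72.0% → Adjuster 2
Complex: the in-house team 8/34 = 23.5%, Adjuster 2 171/523 = 32.7% → Adjuster 2
Moderate: the in-house team 37/73 = 50.7%, Adjuster 2 62/114 = 54.4% → Adjuster 2
Overall: the in-house team 212/387 = 54.8%, Adjuster 2 251/662 = 37.9% → the in-house team
Adjuster 2 wins each claim group but the in-house team wins overall — the comparison reverses. Adjuster 2's claims skew toward complex, which has a lower base rate.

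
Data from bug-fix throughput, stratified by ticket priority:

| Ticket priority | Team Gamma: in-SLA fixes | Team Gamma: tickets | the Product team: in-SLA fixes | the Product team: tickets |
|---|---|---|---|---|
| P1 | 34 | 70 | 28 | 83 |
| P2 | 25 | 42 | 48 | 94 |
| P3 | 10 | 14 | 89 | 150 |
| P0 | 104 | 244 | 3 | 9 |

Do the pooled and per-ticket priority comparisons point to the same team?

No

P1: Team Gamma 34/70 = 48.6%, the Product team 28/83 = 33.7% → Team Gamma
P2: Team Gamma 25/42 = 59.5%, the Product team 48/94 = 51.1% → Team Gamma
P3: Team Gamma 10/14 = 71.4%, the Product team 89/150 = 59.3% → Team Gamma
P0: Team Gamma 104/244 = 42.6%, the Product team 3/9 = 33.3% → Team Gamma
Overall: Team Gamma 173/370 = 46.8%, the Product team 168/336 = 50.0% → the Product team
Team Gamma wins each ticket group but the Product team wins overall — the comparison reverses. Team Gamma's tickets skew toward P0, which has a lower base rate.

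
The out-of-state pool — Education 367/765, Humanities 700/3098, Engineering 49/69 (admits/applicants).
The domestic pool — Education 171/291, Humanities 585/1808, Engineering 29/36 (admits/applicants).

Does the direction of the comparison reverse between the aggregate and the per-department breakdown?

No

Education: the out-of-state pool 367/765 = 48.0%, the domestic pool 171/291 = 58.8% → the domestic pool
Humanities: the out-of-state pool 700/3098 = 22.6%, the domestic pool 585/1808 = 32.4% → the domestic pool
Engineering: the out-of-state pool 49/69 = 71.0%, the domestic pool 29/36 = 80.6% → the domestic pool
Overall: the out-of-state pool 1116/3932 = 28.4%, the domestic pool 785/2135 = 36.8% → the domestic pool
The domestic pool wins overall and in every department group — no reversal.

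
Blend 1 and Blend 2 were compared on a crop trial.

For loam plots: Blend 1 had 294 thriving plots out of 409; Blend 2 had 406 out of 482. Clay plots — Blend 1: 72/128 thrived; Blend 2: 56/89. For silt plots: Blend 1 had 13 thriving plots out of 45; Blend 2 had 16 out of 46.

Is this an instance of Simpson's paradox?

Loam: Blend 1 294/409 = 71.9%, Blend 2 406/482 = 84.2% → Blend 2
Clay: Blend 1 72/128 = 56.2%, Blend 2 56/89 = 62.9% → Blend 2
Silt: Blend 1 13/45 = 28.9%, Blend 2 16/46 = 34.8% → Blend 2
Overall: Blend 1 379/582 = 65.1%, Blend 2 478/617 = 77.5% → Blend 2
Blend 2 wins overall and in every soil group — no reversal.

No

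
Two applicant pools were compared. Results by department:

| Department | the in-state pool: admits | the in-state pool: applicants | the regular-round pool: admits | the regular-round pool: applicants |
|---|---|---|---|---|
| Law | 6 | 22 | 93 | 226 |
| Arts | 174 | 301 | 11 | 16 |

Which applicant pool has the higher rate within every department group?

the regular-round pool

Law: the in-state pool 6/22 = 27.3%, the regular-round pool 93/226 = 41.2% → the regular-round pool
Arts: the in-state pool 174/301 = 57.8%, the regular-round pool 11/16 = 68.8% → the regular-round pool
The regular-round pool has the higher rate in both groups.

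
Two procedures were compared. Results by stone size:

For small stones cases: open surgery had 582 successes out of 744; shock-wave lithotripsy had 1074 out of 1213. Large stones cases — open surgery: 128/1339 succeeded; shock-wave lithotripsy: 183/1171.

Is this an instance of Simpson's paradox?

No

Small stones: open surgery 582/744 = 78.2%, shock-wave lithotripsy 1074/1213 = 88.5% → shock-wave lithotripsy
Large stones: open surgery 128/1339 = 9.6%, shock-wave lithotripsy 183/1171 = 15.6% → shock-wave lithotripsy
Overall: open surgery 710/2083 = 34.1%, shock-wave lithotripsy 1257/2384 = 52.7% → shock-wave lithotripsy
Shock-wave lithotripsy wins overall and in every stone group — no reversal.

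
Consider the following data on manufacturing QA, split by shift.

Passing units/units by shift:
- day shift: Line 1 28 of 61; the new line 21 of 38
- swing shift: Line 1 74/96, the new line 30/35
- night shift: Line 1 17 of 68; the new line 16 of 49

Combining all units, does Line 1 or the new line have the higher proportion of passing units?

Day shift: Line 1 28/61 = 45.9%, the new line 21/38 = 55.3% → the new line
Swing shift: Line 1 74/96 = 77.1%, the new line 30/35 = 85.7% → the new line
Night shift: Line 1 17/68 = 25.0%, the new line 16/49 = 32.7% → the new line
Overall: Line 1 119/225 = 52.9%, the new line 67/122 = 54.9% → the new line

the new line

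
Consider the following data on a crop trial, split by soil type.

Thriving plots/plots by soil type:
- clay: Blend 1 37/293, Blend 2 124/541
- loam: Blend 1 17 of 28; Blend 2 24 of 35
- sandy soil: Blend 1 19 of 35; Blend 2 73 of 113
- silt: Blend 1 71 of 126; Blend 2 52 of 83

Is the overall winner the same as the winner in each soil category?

Yes

Clay: Blend 1 37/293 = 12.6%, Blend 2 124/541 = 22.9% → Blend 2
Loam: Blend 1 17/28 = 60.7%, Blend 2 24/35 = 68.6% → Blend 2
Sandy soil: Blend 1 19/35 = 54.3%, Blend 2 73/113 = 64.6% → Blend 2
Silt: Blend 1 71/126 = 56.3%, Blend 2 52/83 = 62.7% → Blend 2
Overall: Blend 1 144/482 = 29.9%, Blend 2 273/772 = 35.4% → Blend 2
Blend 2 wins overall and in every soil group — no reversal.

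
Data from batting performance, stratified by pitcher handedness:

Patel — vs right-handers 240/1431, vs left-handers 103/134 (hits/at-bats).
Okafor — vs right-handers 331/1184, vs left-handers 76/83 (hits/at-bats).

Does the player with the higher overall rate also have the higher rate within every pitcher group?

Yes

Vs right-handers: Patel 240/1431 = 16.8%, Okafor 331/1184 = 28.0% → Okafor
Vs left-handers: Patel 103/134 = 76.9%, Okafor 76/83 = 91.6% → Okafor
Overall: Patel 343/1565 = 21.9%, Okafor 407/1267 = 32.1% → Okafor
Okafor wins overall and in every pitcher group — no reversal.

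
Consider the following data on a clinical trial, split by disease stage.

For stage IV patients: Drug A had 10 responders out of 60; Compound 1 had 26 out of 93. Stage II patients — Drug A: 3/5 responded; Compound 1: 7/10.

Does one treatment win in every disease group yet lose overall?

No

Stage IV: Drug A 10/60 = 16.7%, Compound 1 26/93 = 28.0% → Compound 1
Stage II: Drug A 3/5 = 60.0%, Compound 1 7/10 = 70.0% → Compound 1
Overall: Drug A 13/65 = 20.0%, Compound 1 33/103 = 32.0% → Compound 1
Compound 1 wins overall and in every disease group — no reversal.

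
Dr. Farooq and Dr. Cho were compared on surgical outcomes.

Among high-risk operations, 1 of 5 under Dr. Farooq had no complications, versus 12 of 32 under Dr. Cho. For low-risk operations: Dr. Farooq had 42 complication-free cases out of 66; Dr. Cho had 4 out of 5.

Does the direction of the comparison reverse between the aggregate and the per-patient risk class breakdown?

Yes

High-risk: Dr. Farooq 1/5 = 20.0%, Dr. Cho 12/32 = 37.5% → Dr. Cho
Low-risk: Dr. Farooq 42/66 = 63.6%, Dr. Cho 4/5 = 80.0% → Dr. Cho
Overall: Dr. Farooq 43/71 = 60.6%, Dr. Cho 16/37 = 43.2% → Dr. Farooq
Dr. Cho wins each patient risk group but Dr. Farooq wins overall — the comparison reverses. Dr. Cho's operations skew toward high-risk, which has a lower base rate.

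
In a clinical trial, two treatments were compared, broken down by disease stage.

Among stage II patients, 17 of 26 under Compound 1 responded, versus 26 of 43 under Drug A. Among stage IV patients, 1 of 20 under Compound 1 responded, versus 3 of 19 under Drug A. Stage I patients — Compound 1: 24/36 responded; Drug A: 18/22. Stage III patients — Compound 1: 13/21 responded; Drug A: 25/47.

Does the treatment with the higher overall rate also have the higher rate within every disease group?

Stage II: Compound 1 17/26 = 65.4%, Drug A 26/43 = 60.5% → Compound 1
Stage IV: Compound 1 1/20 = 5.0%, Drug A 3/19 = 15.8% → Drug A
Stage I: Compound 1 24/36 = 66.7%, Drug A 18/22 = 81.8% → Drug A
Stage III: Compound 1 13/21 = 61.9%, Drug A 25/47 = 53.2% → Compound 1
Overall: Compound 1 55/103 = 53.4%, Drug A 72/131 = 55.0% → Drug A
Neither sweeps: Compound 1 wins 2 of 4 groups, Drug A wins 2. Drug A wins overall but not every group — no Simpson reversal.

No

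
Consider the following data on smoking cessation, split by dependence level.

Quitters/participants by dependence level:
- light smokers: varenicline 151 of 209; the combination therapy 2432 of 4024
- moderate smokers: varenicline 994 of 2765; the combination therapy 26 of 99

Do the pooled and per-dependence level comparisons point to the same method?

No

Light smokers: varenicline 151/209 = 72.2%, the combination therapy 2432/4024 = 60.4% → varenicline
Moderate smokers: varenicline 994/2765 = 35.9%, the combination therapy 26/99 = 26.3% → varenicline
Overall: varenicline 1145/2974 = 38.5%, the combination therapy 2458/4123 = 59.6% → the combination therapy
Varenicline wins each dependence group but the combination therapy wins overall — the comparison reverses. Varenicline's participants skew toward moderate smokers, which has a lower base rate.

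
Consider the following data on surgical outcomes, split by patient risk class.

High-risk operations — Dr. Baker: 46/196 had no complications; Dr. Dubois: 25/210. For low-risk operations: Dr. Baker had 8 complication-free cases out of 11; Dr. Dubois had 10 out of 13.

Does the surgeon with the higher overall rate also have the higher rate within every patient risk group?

High-risk: Dr. Baker 46/196 = 23.5%, Dr. Dubois 25/210 = 11.9% → Dr. Baker
Low-risk: Dr. Baker 8/11 = 72.7%, Dr. Dubois 10/13 = 76.9% → Dr. Dubois
Overall: Dr. Baker 54/207 = 26.1%, Dr. Dubois 35/223 = 15.7% → Dr. Baker
Neither sweeps: Dr. Baker wins 1 of 2 groups, Dr. Dubois wins 1. Dr. Baker wins overall but not every group — no Simpson reversal.

No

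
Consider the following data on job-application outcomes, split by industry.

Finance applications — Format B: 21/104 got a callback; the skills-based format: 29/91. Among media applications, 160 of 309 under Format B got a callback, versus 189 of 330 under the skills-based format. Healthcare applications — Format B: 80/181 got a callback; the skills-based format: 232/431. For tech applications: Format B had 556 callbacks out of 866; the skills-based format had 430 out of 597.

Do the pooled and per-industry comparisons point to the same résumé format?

Finance: Format B 21/104 = 20.2%, the skills-based format 29/91 = 31.9% → the skills-based format
Media: Format B 160/309 = 51.8%, the skills-based format 189/330 = 57.3% → the skills-based format
Healthcare: Format B 80/181 = 44.2%, the skills-based format 232/431 = 53.8% → the skills-based format
Tech: Format B 556/866 = 64.2%, the skills-based format 430/597 = 72.0% → the skills-based format
Overall: Format B 817/1460 = 56.0%, the skills-based format 880/1449 = 60.7% → the skills-based format
The skills-based format wins overall and in every industry group — no reversal.

Yes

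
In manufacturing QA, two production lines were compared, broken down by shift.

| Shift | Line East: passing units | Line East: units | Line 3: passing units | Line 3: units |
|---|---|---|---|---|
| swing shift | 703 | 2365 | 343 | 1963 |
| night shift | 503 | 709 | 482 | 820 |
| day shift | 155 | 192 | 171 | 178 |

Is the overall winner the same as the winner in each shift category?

Swing shift: Line East 703/2365 = 29.7%, Line 3 343/1963 = 17.5% → Line East
Night shift: Line East 503/709 = 70.9%, Line 3 482/820 = 58.8% → Line East
Day shift: Line East 155/192 = 80.7%, Line 3 171/178 = 96.1% → Line 3
Overall: Line East 1361/3266 = 41.7%, Line 3 996/2961 = 33.6% → Line East
Neither sweeps: Line East wins 2 of 3 groups, Line 3 wins 1. Line East wins overall but not every group — no Simpson reversal.

No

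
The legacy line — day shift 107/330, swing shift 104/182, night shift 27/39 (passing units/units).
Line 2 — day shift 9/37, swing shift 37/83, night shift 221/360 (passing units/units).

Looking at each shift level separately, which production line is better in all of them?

Day shift: the legacy line 107/330 = 32.4%, Line 2 9/37 = 24.3% → the legacy line
Swing shift: the legacy line 104/182 = 57.1%, Line 2 37/83 = 44.6% → the legacy line
Night shift: the legacy line 27/39 = 69.2%, Line 2 221/360 = 61.4% → the legacy line
The legacy line has the higher rate in all 3 groups.

the legacy line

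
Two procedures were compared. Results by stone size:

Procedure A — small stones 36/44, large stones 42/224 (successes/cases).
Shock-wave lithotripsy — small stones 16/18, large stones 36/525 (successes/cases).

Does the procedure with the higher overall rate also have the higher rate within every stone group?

No

Small stones: Procedure A 36/44 = 81.8%, shock-wave lithotripsy 16/18 = 88.9% → shock-wave lithotripsy
Large stones: Procedure A 42/224 = 18.8%, shock-wave lithotripsy 36/525 = 6.9% → Procedure A
Overall: Procedure A 78/268 = 29.1%, shock-wave lithotripsy 52/543 = 9.6% → Procedure A
Neither sweeps: Procedure A wins 1 of 2 groups, shock-wave lithotripsy wins 1. Procedure A wins overall but not every group — no Simpson reversal.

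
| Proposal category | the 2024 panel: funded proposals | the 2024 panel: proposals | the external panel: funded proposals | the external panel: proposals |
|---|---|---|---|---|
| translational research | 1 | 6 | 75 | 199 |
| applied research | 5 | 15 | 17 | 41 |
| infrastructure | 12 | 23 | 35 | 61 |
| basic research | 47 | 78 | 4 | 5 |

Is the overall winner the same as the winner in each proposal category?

Translational research: the 2024 panel 1/6 = 16.7%, the external panel 75/199 = 37.7% → the external panel
Applied research: the 2024 panel 5/15 = 33.3%, the external panel 17/41 = 41.5% → the external panel
Infrastructure: the 2024 panel 12/23 = 52.2%, the external panel 35/61 = 57.4% → the external panel
Basic research: the 2024 panel 47/78 = 60.3%, the external panel 4/5 = 80.0% → the external panel
Overall: the 2024 panel 65/122 = 53.3%, the external panel 131/306 = 42.8% → the 2024 panel
The external panel wins each proposal group but the 2024 panel wins overall — the comparison reverses. The external panel's proposals skew toward translational research, which has a lower base rate.

No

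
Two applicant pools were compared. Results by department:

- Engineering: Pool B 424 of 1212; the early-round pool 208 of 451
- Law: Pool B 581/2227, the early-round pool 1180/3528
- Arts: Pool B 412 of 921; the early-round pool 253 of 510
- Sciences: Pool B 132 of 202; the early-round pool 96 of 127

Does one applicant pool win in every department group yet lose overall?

No

Engineering: Pool B 424/1212 = 35.0%, the early-round pool 208/451 = 46.1% → the early-round pool
Law: Pool B 581/2227 = 26.1%, the early-round pool 1180/3528 = 33.4% → the early-round pool
Arts: Pool B 412/921 = 44.7%, the early-round pool 253/510 = 49.6% → the early-round pool
Sciences: Pool B 132/202 = 65.3%, the early-round pool 96/127 = 75.6% → the early-round pool
Overall: Pool B 1549/4562 = 34.0%, the early-round pool 1737/4616 = 37.6% → the early-round pool
The early-round pool wins overall and in every department group — no reversal.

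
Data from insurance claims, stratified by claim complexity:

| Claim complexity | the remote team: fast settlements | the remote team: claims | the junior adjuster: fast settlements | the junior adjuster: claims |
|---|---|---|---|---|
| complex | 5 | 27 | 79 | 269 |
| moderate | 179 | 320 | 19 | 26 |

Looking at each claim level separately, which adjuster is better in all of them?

Complex: the remote team 5/27 = 18.5%, the junior adjuster 79/269 = 29.4% → the junior adjuster
Moderate: the remote team 179/320 = 55.9%, the junior adjuster 19/26 = 73.1% → the junior adjuster
The junior adjuster has the higher rate in both groups.

the junior adjuster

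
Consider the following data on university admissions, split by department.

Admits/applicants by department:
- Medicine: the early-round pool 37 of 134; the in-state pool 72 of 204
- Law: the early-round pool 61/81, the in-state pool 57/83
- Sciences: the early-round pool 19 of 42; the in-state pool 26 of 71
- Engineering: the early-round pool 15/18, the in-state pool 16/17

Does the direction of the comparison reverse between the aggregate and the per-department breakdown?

Medicine: the early-round pool 37/134 = 27.6%, the in-state pool 72/204 = 35.3% → the in-state pool
Law: the early-round pool 61/81 = 75.3%, the in-state pool 57/83 = 68.7% → the early-round pool
Sciences: the early-round pool 19/42 = 45.2%, the in-state pool 26/71 = 36.6% → the early-round pool
Engineering: the early-round pool 15/18 = 83.3%, the in-state pool 16/17 = 94.1% → the in-state pool
Overall: the early-round pool 132/275 = 48.0%, the in-state pool 171/375 = 45.6% → the early-round pool
Neither sweeps: the early-round pool wins 2 of 4 groups, the in-state pool wins 2. The early-round pool wins overall but not every group — no Simpson reversal.

No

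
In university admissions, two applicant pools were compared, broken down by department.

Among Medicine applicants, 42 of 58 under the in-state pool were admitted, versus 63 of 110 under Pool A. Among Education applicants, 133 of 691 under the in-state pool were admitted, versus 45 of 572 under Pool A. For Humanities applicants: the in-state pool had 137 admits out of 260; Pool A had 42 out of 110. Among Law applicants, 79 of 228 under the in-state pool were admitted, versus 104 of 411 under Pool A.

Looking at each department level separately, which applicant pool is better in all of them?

Medicine: the in-state pool 42/58 = 72.4%, Pool A 63/110 = 57.3% → the in-state pool
Education: the in-state pool 133/691 = 19.2%, Pool A 45/572 = 7.9% → the in-state pool
Humanities: the in-state pool 137/260 = 52.7%, Pool A 42/110 = 38.2% → the in-state pool
Law: the in-state pool 79/228 = 34.6%, Pool A 104/411 = 25.3% → the in-state pool
The in-state pool has the higher rate in all 4 groups.

the in-state pool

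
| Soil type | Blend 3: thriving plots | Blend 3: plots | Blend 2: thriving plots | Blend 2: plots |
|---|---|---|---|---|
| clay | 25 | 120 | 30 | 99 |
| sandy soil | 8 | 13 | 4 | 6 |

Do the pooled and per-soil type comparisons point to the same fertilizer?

Clay: Blend 3 25/120 = 20.8%, Blend 2 30/99 = 30.3% → Blend 2
Sandy soil: Blend 3 8/13 = 61.5%, Blend 2 4/6 = 66.7% → Blend 2
Overall: Blend 3 33/133 = 24.8%, Blend 2 34/105 = 32.4% → Blend 2
Blend 2 wins overall and in every soil group — no reversal.

Yes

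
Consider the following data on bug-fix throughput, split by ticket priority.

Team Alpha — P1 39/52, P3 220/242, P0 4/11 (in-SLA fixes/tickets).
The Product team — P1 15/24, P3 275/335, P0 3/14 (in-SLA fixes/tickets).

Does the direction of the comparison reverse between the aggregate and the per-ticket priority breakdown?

No

P1: Team Alpha 39/52 = 75.0%, the Product team 15/24 = 62.5% → Team Alpha
P3: Team Alpha 220/242 = 90.9%, the Product team 275/335 = 82.1% → Team Alpha
P0: Team Alpha 4/11 = 36.4%, the Product team 3/14 = 21.4% → Team Alpha
Overall: Team Alpha 263/305 = 86.2%, the Product team 293/373 = 78.6% → Team Alpha
Team Alpha wins overall and in every ticket group — no reversal.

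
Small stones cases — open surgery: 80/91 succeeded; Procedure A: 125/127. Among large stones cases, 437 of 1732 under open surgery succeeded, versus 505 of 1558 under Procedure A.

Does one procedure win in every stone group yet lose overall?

No

Small stones: open surgery 80/91 = 87.9%, Procedure A 125/127 = 98.4% → Procedure A
Large stones: open surgery 437/1732 = 25.2%, Procedure A 505/1558 = 32.4% → Procedure A
Overall: open surgery 517/1823 = 28.4%, Procedure A 630/1685 = 37.4% → Procedure A
Procedure A wins overall and in every stone group — no reversal.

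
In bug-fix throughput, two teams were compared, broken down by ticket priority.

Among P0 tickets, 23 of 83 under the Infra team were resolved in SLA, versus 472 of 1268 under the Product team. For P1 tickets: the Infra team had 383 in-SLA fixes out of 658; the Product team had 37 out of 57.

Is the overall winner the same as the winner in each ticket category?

No

P0: the Infra team 23/83 = 27.7%, the Product team 472/1268 = 37.2% → the Product team
P1: the Infra team 383/658 = 58.2%, the Product team 37/57 = 64.9% → the Product team
Overall: the Infra team 406/741 = 54.8%, the Product team 509/1325 = 38.4% → the Infra team
The Product team wins each ticket group but the Infra team wins overall — the comparison reverses. The Product team's tickets skew toward P0, which has a lower base rate.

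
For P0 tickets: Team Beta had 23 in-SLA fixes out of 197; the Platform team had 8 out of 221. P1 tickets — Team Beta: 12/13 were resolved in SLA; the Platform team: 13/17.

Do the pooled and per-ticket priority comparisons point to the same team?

Yes

P0: Team Beta 23/197 = 11.7%, the Platform team 8/221 = 3.6% → Team Beta
P1: Team Beta 12/13 = 92.3%, the Platform team 13/17 = 76.5% → Team Beta
Overall: Team Beta 35/210 = 16.7%, the Platform team 21/238 = 8.8% → Team Beta
Team Beta wins overall and in every ticket group — no reversal.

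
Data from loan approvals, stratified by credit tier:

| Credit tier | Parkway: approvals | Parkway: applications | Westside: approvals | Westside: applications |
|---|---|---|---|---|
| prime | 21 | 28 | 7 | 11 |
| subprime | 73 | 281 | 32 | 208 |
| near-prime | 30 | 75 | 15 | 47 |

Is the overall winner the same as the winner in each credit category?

Yes

Prime: Parkway 21/28 = 75.0%, Westside 7/11 = 63.6% → Parkway
Subprime: Parkway 73/281 = 26.0%, Westside 32/208 = 15.4% → Parkway
Near-prime: Parkway 30/75 = 40.0%, Westside 15/47 = 31.9% → Parkway
Overall: Parkway 124/384 = 32.3%, Westside 54/266 = 20.3% → Parkway
Parkway wins overall and in every credit group — no reversal.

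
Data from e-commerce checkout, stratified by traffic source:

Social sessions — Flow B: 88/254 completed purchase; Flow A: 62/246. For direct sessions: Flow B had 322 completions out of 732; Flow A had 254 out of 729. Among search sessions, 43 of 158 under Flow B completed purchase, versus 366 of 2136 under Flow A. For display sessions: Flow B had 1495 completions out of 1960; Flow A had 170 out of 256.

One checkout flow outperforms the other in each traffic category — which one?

Social: Flow B 88/254 = 34.6%, Flow A 62/246 = 25.2% → Flow B
Direct: Flow B 322/732 = 44.0%, Flow A 254/729 = 34.8% → Flow B
Search: Flow B 43/158 = 27.2%, Flow A 366/2136 = 17.1% → Flow B
Display: Flow B 1495/1960 = 76.3%, Flow A 170/256 = 66.4% → Flow B
Flow B has the higher rate in all 4 groups.

Flow B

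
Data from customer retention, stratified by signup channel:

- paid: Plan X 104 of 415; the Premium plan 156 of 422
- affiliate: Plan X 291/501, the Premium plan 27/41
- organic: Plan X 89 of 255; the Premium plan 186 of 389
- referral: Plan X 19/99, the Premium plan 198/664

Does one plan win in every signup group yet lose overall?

Yes

Paid: Plan X 104/415 = 25.1%, the Premium plan 156/422 = 37.0% → the Premium plan
Affiliate: Plan X 291/501 = 58.1%, the Premium plan 27/41 = 65.9% → the Premium plan
Organic: Plan X 89/255 = 34.9%, the Premium plan 186/389 = 47.8% → the Premium plan
Referral: Plan X 19/99 = 19.2%, the Premium plan 198/664 = 29.8% → the Premium plan
Overall: Plan X 503/1270 = 39.6%, the Premium plan 567/1516 = 37.4% → Plan X
The Premium plan wins each signup group but Plan X wins overall — the comparison reverses. The Premium plan's customers skew toward referral, which has a lower base rate.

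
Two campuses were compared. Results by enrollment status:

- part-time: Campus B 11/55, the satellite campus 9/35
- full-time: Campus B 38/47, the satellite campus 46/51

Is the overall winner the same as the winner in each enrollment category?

Part-time: Campus B 11/55 = 20.0%, the satellite campus 9/35 = 25.7% → the satellite campus
Full-time: Campus B 38/47 = 80.9%, the satellite campus 46/51 = 90.2% → the satellite campus
Overall: Campus B 49/102 = 48.0%, the satellite campus 55/86 = 64.0% → the satellite campus
The satellite campus wins overall and in every enrollment group — no reversal.

Yes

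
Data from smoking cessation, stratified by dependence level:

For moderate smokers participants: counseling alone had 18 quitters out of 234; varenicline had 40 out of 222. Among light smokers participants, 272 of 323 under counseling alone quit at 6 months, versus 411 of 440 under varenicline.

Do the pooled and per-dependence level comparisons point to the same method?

Moderate smokers: counseling alone 18/234 = 7.7%, varenicline 40/222 = 18.0% → varenicline
Light smokers: counseling alone 272/323 = 84.2%, varenicline 411/440 = 93.4% → varenicline
Overall: counseling alone 290/557 = 52.1%, varenicline 451/662 = 68.1% → varenicline
Varenicline wins overall and in every dependence group — no reversal.

Yes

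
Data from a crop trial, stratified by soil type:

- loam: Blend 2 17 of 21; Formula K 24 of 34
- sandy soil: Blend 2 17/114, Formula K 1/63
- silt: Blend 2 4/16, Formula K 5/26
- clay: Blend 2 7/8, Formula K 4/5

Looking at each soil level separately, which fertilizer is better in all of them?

Blend 2

Loam: Blend 2 17/21 = 81.0%, Formula K 24/34 = 70.6% → Blend 2
Sandy soil: Blend 2 17/114 = 14.9%, Formula K 1/63 = 1.6% → Blend 2
Silt: Blend 2 4/16 = 25.0%, Formula K 5/26 = 19.2% → Blend 2
Clay: Blend 2 7/8 = 87.5%, Formula K 4/5 = 80.0% → Blend 2
Blend 2 has the higher rate in all 4 groups.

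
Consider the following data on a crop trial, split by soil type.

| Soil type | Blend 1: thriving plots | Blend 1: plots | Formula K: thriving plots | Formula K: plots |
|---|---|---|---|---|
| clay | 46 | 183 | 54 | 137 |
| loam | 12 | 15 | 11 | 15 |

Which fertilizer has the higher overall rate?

Formula K

Clay: Blend 1 46/183 = 25.1%, Formula K 54/137 = 39.4% → Formula K
Loam: Blend 1 12/15 = 80.0%, Formula K 11/15 = 73.3% → Blend 1
Overall: Blend 1 58/198 = 29.3%, Formula K 65/152 = 42.8% → Formula K
(Neither sweeps every soil group, but Formula K has the higher pooled rate.)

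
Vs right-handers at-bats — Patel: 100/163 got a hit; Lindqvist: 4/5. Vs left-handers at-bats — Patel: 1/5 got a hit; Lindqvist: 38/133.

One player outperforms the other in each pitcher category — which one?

Vs right-handers: Patel 100/163 = 61.3%, Lindqvist 4/5 = 80.0% → Lindqvist
Vs left-handers: Patel 1/5 = 20.0%, Lindqvist 38/133 = 28.6% → Lindqvist
Lindqvist has the higher rate in both groups.

Lindqvist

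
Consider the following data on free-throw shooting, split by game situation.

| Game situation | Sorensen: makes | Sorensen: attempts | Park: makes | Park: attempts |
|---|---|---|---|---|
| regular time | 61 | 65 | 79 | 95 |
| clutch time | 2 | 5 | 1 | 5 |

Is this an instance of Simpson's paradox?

Regular time: Sorensen 61/65 = 93.8%, Park 79/95 = 83.2% → Sorensen
Clutch time: Sorensen 2/5 = 40.0%, Park 1/5 = 20.0% → Sorensen
Overall: Sorensen 63/70 = 90.0%, Park 80/100 = 80.0% → Sorensen
Sorensen wins overall and in every game group — no reversal.

No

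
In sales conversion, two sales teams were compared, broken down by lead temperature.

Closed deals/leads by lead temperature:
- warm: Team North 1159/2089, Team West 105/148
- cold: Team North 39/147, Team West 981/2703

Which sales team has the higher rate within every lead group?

Warm: Team North 1159/2089 = 55.5%, Team West 105/148 = 70.9% → Team West
Cold: Team North 39/147 = 26.5%, Team West 981/2703 = 36.3% → Team West
Team West has the higher rate in both groups.

Team West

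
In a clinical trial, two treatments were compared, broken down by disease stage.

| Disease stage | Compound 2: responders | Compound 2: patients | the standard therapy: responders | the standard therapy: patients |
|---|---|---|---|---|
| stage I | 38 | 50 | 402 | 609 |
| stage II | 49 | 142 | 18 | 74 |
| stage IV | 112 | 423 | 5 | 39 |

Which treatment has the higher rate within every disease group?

Compound 2

Stage I: Compound 2 38/50 = 76.0%, the standard therapy 402/609 = 66.0% → Compound 2
Stage II: Compound 2 49/142 = 34.5%, the standard therapy 18/74 = 24.3% → Compound 2
Stage IV: Compound 2 112/423 = 26.5%, the standard therapy 5/39 = 12.8% → Compound 2
Compound 2 has the higher rate in all 3 groups.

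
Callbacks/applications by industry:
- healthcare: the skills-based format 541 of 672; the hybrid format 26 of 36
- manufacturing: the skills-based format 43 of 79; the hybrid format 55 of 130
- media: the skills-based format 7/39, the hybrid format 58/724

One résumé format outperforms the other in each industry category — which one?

Healthcare: the skills-based format 541/672 = 80.5%, the hybrid format 26/36 = 72.2% → the skills-based format
Manufacturing: the skills-based format 43/79 = 54.4%, the hybrid format 55/130 = 42.3% → the skills-based format
Media: the skills-based format 7/39 = 17.9%, the hybrid format 58/724 = 8.0% → the skills-based format
The skills-based format has the higher rate in all 3 groups.

the skills-based format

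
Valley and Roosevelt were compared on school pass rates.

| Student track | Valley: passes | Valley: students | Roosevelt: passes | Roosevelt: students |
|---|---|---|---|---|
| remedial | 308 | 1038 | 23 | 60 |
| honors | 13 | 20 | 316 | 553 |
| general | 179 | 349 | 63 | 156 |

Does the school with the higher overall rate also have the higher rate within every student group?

Remedial: Valley 308/1038 = 29.7%, Roosevelt 23/60 = 38.3% → Roosevelt
Honors: Valley 13/20 = 65.0%, Roosevelt 316/553 = 57.1% → Valley
General: Valley 179/349 = 51.3%, Roosevelt 63/156 = 40.4% → Valley
Overall: Valley 500/1407 = 35.5%, Roosevelt 402/769 = 52.3% → Roosevelt
Neither sweeps: Valley wins 2 of 3 groups, Roosevelt wins 1. Roosevelt wins overall but not every group — no Simpson reversal.

No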